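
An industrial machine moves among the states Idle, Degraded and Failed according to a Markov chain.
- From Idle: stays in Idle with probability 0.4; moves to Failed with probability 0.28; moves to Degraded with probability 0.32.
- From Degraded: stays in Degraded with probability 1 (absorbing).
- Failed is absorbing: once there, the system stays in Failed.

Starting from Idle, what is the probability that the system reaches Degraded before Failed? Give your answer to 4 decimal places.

0.5333

Let h(s) be the probability of absorption at Degraded starting from transient state s. Then h(Degraded) = 1 and h(Failed) = 0. By first-step analysis:
h(Idle) = 0.4·h(Idle) + 0.32·1 + 0.28·0
Solving: h(Idle) = 0.5333.
Starting from Idle, the probability is 0.5333.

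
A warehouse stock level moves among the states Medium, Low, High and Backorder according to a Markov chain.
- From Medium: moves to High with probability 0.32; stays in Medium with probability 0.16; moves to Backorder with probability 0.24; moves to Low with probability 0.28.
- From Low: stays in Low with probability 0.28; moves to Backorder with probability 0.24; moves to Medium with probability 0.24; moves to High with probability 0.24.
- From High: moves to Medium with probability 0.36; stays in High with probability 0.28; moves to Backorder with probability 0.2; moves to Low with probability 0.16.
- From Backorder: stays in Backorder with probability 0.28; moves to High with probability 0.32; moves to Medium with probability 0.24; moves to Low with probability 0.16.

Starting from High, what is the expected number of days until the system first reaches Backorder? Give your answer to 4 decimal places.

Let t(s) be the expected number of days to first reach Backorder from state s, with t(Backorder) = 0. Conditioning on the first day:
t(Medium) = 1 + 0.16·t(Medium) + 0.28·t(Low) + 0.32·t(High)
t(Low) = 1 + 0.24·t(Medium) + 0.28·t(Low) + 0.24·t(High)
t(High) = 1 + 0.36·t(Medium) + 0.16·t(Low) + 0.28·t(High)
Solving: t(Medium) = 4.3774, t(Low) = 4.3638, t(High) = 4.5473.
Expected days from High to Backorder: 4.5473.

4.5473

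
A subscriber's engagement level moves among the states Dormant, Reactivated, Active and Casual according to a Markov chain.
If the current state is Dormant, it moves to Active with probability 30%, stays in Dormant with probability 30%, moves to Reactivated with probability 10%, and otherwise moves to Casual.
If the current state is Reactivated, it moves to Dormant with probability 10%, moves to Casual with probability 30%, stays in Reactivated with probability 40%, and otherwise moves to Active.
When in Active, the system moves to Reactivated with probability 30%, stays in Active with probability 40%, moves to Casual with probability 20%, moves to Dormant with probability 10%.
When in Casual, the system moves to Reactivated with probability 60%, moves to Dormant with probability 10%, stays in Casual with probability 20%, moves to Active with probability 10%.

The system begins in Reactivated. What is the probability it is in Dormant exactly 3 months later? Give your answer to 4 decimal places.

0.1240

Propagate the distribution vector 3 months from Reactivated.
After 0 months: (0.0000, 1.0000, 0.0000, 0.0000)
After 1 month: (0.1000, 0.4000, 0.2000, 0.3000)
After 2 months: (0.1200, 0.4100, 0.2200, 0.2500)
After 3 months: (0.1240, 0.3920, 0.2310, 0.2530)
P(in Dormant after 3 months) = 0.1240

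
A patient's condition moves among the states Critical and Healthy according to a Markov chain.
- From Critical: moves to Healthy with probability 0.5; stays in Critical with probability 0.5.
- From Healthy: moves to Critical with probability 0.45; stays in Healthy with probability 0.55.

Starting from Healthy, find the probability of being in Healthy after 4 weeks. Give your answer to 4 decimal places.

Propagate the distribution vector 4 weeks from Healthy.
After 0 weeks: (0.0000, 1.0000)
After 1 week: (0.4500, 0.5500)
After 2 weeks: (0.4725, 0.5275)
After 3 weeks: (0.4736, 0.5264)
After 4 weeks: (0.4737, 0.5263)
P(in Healthy after 4 weeks) = 0.5263

0.5263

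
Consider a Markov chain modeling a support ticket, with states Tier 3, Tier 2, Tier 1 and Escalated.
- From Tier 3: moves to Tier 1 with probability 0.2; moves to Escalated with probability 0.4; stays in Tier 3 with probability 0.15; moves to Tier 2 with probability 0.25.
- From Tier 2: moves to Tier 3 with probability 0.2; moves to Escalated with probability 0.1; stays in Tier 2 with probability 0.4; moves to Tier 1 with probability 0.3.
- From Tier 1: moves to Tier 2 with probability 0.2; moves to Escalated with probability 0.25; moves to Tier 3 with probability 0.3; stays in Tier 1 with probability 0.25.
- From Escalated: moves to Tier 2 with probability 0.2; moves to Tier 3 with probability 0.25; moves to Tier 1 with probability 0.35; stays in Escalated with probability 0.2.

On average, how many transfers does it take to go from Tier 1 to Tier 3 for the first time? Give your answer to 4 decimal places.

3.7753

Let t(s) be the expected number of transfers to first reach Tier 3 from state s, with t(Tier 3) = 0. Conditioning on the first transfer:
t(Tier 2) = 1 + 0.4·t(Tier 2) + 0.3·t(Tier 1) + 0.1·t(Escalated)
t(Tier 1) = 1 + 0.2·t(Tier 2) + 0.25·t(Tier 1) + 0.25·t(Escalated)
t(Escalated) = 1 + 0.2·t(Tier 2) + 0.35·t(Tier 1) + 0.2·t(Escalated)
Solving: t(Tier 2) = 4.2135, t(Tier 1) = 3.7753, t(Escalated) = 3.9551.
Expected transfers from Tier 1 to Tier 3: 3.7753.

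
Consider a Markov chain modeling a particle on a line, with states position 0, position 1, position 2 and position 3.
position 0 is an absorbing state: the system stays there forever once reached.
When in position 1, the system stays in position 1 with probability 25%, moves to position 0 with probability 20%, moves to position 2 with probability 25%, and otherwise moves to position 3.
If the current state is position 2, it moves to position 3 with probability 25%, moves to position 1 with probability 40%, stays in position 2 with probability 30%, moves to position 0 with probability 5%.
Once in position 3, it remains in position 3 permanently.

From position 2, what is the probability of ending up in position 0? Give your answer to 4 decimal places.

0.2765

Let h(s) be the probability of absorption at position 0 starting from transient state s. Then h(position 0) = 1 and h(position 3) = 0. By first-step analysis:
h(position 1) = 0.2·1 + 0.25·h(position 1) + 0.25·h(position 2) + 0.3·0
h(position 2) = 0.05·1 + 0.4·h(position 1) + 0.3·h(position 2) + 0.25·0
Solving: h(position 1) = 0.3588, h(position 2) = 0.2765.
Starting from position 2, the probability is 0.2765.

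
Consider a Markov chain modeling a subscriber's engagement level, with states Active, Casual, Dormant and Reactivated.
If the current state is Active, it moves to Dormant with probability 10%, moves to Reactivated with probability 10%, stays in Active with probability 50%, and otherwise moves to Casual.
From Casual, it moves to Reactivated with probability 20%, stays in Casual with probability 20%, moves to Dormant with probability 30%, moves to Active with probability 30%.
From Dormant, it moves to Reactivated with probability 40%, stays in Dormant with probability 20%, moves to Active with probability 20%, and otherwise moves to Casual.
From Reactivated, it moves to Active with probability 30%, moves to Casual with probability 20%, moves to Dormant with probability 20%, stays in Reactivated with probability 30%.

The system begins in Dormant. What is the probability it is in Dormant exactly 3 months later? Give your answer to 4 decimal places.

Propagate the distribution vector 3 months from Dormant.
After 0 months: (0.0000, 0.0000, 1.0000, 0.0000)
After 1 month: (0.2000, 0.2000, 0.2000, 0.4000)
After 2 months: (0.3200, 0.2200, 0.2000, 0.2600)
After 3 months: (0.3440, 0.2320, 0.1900, 0.2340)
P(in Dormant after 3 months) = 0.1900

0.1900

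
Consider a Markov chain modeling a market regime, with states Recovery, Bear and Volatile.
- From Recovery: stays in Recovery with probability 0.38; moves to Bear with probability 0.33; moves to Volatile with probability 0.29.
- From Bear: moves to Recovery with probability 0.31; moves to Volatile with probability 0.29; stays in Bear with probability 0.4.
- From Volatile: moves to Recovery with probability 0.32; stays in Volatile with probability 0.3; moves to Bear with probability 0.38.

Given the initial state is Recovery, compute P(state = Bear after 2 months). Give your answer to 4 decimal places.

Sum over the intermediate state after 1 month:
P = P(Recovery→Recovery)·P(Recovery→Bear) + P(Recovery→Bear)·P(Bear→Bear) + P(Recovery→Volatile)·P(Volatile→Bear)
  = 0.38×0.33 + 0.33×0.4 + 0.29×0.38
  = 0.1254 + 0.1320 + 0.1102 = 0.3676

0.3676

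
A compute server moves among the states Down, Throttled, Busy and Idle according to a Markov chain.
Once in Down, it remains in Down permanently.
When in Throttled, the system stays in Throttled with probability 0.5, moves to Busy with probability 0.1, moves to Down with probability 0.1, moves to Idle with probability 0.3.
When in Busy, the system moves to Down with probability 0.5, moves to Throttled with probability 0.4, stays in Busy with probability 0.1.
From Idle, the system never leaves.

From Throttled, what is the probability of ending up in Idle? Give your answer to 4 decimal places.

Let h(s) be the probability of absorption at Idle starting from transient state s. Then h(Idle) = 1 and h(Down) = 0. By first-step analysis:
h(Throttled) = 0.1·0 + 0.5·h(Throttled) + 0.1·h(Busy) + 0.3·1
h(Busy) = 0.5·0 + 0.4·h(Throttled) + 0.1·h(Busy)
Solving: h(Throttled) = 0.6585, h(Busy) = 0.2927.
Starting from Throttled, the probability is 0.6585.

0.6585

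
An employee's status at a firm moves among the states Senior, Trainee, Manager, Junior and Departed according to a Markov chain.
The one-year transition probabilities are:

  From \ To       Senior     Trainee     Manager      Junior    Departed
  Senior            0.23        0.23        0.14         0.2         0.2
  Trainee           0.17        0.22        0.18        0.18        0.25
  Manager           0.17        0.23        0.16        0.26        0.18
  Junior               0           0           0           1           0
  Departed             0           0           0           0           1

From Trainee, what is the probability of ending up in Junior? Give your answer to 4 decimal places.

Let h(s) be the probability of absorption at Junior starting from transient state s. Then h(Junior) = 1 and h(Departed) = 0. By first-step analysis:
h(Senior) = 0.23·h(Senior) + 0.23·h(Trainee) + 0.14·h(Manager) + 0.2·1 + 0.2·0
h(Trainee) = 0.17·h(Senior) + 0.22·h(Trainee) + 0.18·h(Manager) + 0.18·1 + 0.25·0
h(Manager) = 0.17·h(Senior) + 0.23·h(Trainee) + 0.16·h(Manager) + 0.26·1 + 0.18·0
Solving: h(Senior) = 0.4954, h(Trainee) = 0.4625, h(Manager) = 0.5364.
Starting from Trainee, the probability is 0.4625.

0.4625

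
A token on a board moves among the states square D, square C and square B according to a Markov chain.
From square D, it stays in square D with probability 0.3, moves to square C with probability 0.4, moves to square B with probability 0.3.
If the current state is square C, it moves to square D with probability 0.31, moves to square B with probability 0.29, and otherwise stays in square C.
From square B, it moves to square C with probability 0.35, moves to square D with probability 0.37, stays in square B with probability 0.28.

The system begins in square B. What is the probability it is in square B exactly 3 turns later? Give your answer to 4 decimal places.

0.2903

Propagate the distribution vector 3 turns from square B.
After 0 turns: (0.0000, 0.0000, 1.0000)
After 1 turn: (0.3700, 0.3500, 0.2800)
After 2 turns: (0.3231, 0.3860, 0.2909)
After 3 turns: (0.3242, 0.3855, 0.2903)
P(in square B after 3 turns) = 0.2903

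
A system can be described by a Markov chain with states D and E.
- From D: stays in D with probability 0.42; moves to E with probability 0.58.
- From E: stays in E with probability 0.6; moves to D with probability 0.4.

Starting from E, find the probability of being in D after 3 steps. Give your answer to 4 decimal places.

0.4082

Propagate the distribution vector 3 steps from E.
After 0 steps: (0.0000, 1.0000)
After 1 step: (0.4000, 0.6000)
After 2 steps: (0.4080, 0.5920)
After 3 steps: (0.4082, 0.5918)
P(in D after 3 steps) = 0.4082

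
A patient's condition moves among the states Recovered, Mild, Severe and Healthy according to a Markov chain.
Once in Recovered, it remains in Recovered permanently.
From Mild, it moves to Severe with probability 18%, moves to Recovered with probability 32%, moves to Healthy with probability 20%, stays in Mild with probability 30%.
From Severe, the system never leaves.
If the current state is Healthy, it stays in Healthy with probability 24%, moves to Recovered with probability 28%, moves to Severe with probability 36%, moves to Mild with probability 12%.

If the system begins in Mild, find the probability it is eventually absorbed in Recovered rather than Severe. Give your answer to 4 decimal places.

0.5890

Let h(s) be the probability of absorption at Recovered starting from transient state s. Then h(Recovered) = 1 and h(Severe) = 0. By first-step analysis:
h(Mild) = 0.32·1 + 0.3·h(Mild) + 0.18·0 + 0.2·h(Healthy)
h(Healthy) = 0.28·1 + 0.12·h(Mild) + 0.36·0 + 0.24·h(Healthy)
Solving: h(Mild) = 0.5890, h(Healthy) = 0.4614.
Starting from Mild, the probability is 0.5890.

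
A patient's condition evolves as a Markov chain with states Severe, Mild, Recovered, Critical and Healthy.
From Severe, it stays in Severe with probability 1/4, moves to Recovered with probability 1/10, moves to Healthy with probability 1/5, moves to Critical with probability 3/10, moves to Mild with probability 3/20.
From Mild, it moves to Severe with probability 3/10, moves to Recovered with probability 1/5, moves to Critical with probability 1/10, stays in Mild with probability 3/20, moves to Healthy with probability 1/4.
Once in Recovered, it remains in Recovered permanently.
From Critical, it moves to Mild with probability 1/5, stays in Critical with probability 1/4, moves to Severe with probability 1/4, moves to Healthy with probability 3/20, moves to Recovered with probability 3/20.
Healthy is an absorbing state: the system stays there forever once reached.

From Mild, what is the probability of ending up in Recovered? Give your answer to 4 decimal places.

Let h(s) be the probability of absorption at Recovered starting from transient state s. Then h(Recovered) = 1 and h(Healthy) = 0. By first-step analysis:
h(Severe) = 0.25·h(Severe) + 0.15·h(Mild) + 0.1·1 + 0.3·h(Critical) + 0.2·0
h(Mild) = 0.3·h(Severe) + 0.15·h(Mild) + 0.2·1 + 0.1·h(Critical) + 0.25·0
h(Critical) = 0.25·h(Severe) + 0.2·h(Mild) + 0.15·1 + 0.25·h(Critical) + 0.15·0
Solving: h(Severe) = 0.3977, h(Mild) = 0.4282, h(Critical) = 0.4467.
Starting from Mild, the probability is 0.4282.

0.4282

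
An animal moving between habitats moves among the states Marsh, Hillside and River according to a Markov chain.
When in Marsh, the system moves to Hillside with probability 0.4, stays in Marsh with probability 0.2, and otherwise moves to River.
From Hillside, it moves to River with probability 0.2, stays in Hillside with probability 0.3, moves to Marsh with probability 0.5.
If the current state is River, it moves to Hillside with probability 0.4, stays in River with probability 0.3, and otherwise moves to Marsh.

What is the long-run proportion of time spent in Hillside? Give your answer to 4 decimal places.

0.3636

Let the stationary distribution be π with π = πP and π_1 + π_2 + π_3 = 1.
π_1 = 0.2·π_1 + 0.5·π_2 + 0.3·π_3
π_2 = 0.4·π_1 + 0.3·π_2 + 0.4·π_3
Solving with the normalization constraint gives π = (0.3388, 0.3636, 0.2975).
So the stationary probability of Hillside is 0.3636.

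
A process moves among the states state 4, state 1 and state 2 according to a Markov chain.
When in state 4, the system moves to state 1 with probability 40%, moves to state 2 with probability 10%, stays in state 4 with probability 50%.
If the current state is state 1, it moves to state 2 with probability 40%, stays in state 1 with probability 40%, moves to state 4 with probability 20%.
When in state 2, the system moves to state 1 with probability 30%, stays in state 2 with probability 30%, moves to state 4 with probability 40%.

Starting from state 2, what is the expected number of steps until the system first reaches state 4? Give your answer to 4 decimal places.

Let t(s) be the expected number of steps to first reach state 4 from state s, with t(state 4) = 0. Conditioning on the first step:
t(state 1) = 1 + 0.4·t(state 1) + 0.4·t(state 2)
t(state 2) = 1 + 0.3·t(state 1) + 0.3·t(state 2)
Solving: t(state 1) = 3.6667, t(state 2) = 3.0000.
Expected steps from state 2 to state 4: 3.0000.

3.0000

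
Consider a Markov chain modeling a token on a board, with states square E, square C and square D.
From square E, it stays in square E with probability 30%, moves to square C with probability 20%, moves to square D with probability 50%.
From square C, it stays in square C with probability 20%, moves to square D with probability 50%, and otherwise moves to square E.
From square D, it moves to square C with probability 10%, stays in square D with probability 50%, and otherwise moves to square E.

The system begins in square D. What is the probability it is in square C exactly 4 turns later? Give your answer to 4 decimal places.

0.1500

Propagate the distribution vector 4 turns from square D.
After 0 turns: (0.0000, 0.0000, 1.0000)
After 1 turn: (0.4000, 0.1000, 0.5000)
After 2 turns: (0.3500, 0.1500, 0.5000)
After 3 turns: (0.3500, 0.1500, 0.5000)
After 4 turns: (0.3500, 0.1500, 0.5000)
P(in square C after 4 turns) = 0.1500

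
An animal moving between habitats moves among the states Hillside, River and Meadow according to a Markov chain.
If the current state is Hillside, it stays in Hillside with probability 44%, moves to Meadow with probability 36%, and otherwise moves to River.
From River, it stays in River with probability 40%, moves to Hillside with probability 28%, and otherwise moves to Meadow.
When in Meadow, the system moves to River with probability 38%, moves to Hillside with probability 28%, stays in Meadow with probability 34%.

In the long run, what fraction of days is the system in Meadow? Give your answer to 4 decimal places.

Let the stationary distribution be π with π = πP and π_1 + π_2 + π_3 = 1.
π_1 = 0.44·π_1 + 0.28·π_2 + 0.28·π_3
π_2 = 0.2·π_1 + 0.4·π_2 + 0.38·π_3
Solving with the normalization constraint gives π = (0.3333, 0.3265, 0.3401).
So the stationary probability of Meadow is 0.3401.

0.3401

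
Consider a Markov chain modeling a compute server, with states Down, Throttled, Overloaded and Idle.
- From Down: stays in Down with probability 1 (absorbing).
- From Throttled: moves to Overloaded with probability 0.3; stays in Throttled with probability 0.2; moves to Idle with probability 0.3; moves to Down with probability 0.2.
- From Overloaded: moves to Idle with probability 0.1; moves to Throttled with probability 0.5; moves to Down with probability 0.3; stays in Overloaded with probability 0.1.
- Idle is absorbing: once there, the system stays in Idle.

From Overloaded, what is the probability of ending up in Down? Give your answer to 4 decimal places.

Let h(s) be the probability of absorption at Down starting from transient state s. Then h(Down) = 1 and h(Idle) = 0. By first-step analysis:
h(Throttled) = 0.2·1 + 0.2·h(Throttled) + 0.3·h(Overloaded) + 0.3·0
h(Overloaded) = 0.3·1 + 0.5·h(Throttled) + 0.1·h(Overloaded) + 0.1·0
Solving: h(Throttled) = 0.4737, h(Overloaded) = 0.5965.
Starting from Overloaded, the probability is 0.5965.

0.5965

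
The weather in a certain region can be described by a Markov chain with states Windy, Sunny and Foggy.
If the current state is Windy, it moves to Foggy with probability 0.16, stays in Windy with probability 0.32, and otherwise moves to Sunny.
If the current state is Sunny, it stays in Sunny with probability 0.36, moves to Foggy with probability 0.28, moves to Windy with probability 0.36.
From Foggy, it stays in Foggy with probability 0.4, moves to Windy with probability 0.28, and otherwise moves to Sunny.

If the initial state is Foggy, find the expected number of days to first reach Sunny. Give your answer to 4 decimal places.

2.6432

Let t(s) be the expected number of days to first reach Sunny from state s, with t(Sunny) = 0. Conditioning on the first day:
t(Windy) = 1 + 0.32·t(Windy) + 0.16·t(Foggy)
t(Foggy) = 1 + 0.28·t(Windy) + 0.4·t(Foggy)
Solving: t(Windy) = 2.0925, t(Foggy) = 2.6432.
Expected days from Foggy to Sunny: 2.6432.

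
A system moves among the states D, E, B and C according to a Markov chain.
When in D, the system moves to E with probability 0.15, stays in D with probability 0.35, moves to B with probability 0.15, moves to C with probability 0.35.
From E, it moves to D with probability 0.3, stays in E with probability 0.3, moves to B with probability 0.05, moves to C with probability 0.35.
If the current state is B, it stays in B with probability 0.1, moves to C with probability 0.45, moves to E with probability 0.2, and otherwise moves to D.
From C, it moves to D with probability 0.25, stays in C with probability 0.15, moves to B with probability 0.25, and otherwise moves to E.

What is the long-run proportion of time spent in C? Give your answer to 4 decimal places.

0.3039

Let the stationary distribution be π with π = πP and π_1 + π_2 + π_3 + π_4 = 1.
π_1 = 0.35·π_1 + 0.3·π_2 + 0.25·π_3 + 0.25·π_4
π_2 = 0.15·π_1 + 0.3·π_2 + 0.2·π_3 + 0.35·π_4
π_3 = 0.15·π_1 + 0.05·π_2 + 0.1·π_3 + 0.25·π_4
Solving with the normalization constraint gives π = (0.2920, 0.2567, 0.1474, 0.3039).
So the stationary probability of C is 0.3039.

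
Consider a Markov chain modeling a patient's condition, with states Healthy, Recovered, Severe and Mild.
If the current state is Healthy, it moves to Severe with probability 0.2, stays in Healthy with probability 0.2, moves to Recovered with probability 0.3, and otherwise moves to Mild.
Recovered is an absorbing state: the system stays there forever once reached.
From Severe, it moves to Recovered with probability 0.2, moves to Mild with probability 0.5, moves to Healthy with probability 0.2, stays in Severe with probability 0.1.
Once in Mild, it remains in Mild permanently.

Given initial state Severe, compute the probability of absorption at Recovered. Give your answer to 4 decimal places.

Let h(s) be the probability of absorption at Recovered starting from transient state s. Then h(Recovered) = 1 and h(Mild) = 0. By first-step analysis:
h(Healthy) = 0.2·h(Healthy) + 0.3·1 + 0.2·h(Severe) + 0.3·0
h(Severe) = 0.2·h(Healthy) + 0.2·1 + 0.1·h(Severe) + 0.5·0
Solving: h(Healthy) = 0.4559, h(Severe) = 0.3235.
Starting from Severe, the probability is 0.3235.

0.3235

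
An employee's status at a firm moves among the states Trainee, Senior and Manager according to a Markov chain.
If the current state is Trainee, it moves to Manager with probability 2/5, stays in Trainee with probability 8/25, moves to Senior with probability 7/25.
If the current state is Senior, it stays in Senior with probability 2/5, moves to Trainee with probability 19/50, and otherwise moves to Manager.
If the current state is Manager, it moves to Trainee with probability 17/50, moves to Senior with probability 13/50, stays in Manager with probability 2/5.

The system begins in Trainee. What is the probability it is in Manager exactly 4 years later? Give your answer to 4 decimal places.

0.3443

Propagate the distribution vector 4 years from Trainee.
After 0 years: (1.0000, 0.0000, 0.0000)
After 1 year: (0.3200, 0.2800, 0.4000)
After 2 years: (0.3448, 0.3056, 0.3496)
After 3 years: (0.3453, 0.3097, 0.3450)
After 4 years: (0.3455, 0.3103, 0.3443)
P(in Manager after 4 years) = 0.3443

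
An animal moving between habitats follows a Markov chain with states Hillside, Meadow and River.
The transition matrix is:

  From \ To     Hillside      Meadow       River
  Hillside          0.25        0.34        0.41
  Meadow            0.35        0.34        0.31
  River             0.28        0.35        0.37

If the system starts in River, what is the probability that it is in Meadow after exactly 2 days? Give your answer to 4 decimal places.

Sum over the intermediate state after 1 day:
P = P(River→Hillside)·P(Hillside→Meadow) + P(River→Meadow)·P(Meadow→Meadow) + P(River→River)·P(River→Meadow)
  = 0.28×0.34 + 0.35×0.34 + 0.37×0.35
  = 0.0952 + 0.1190 + 0.1295 = 0.3437

0.3437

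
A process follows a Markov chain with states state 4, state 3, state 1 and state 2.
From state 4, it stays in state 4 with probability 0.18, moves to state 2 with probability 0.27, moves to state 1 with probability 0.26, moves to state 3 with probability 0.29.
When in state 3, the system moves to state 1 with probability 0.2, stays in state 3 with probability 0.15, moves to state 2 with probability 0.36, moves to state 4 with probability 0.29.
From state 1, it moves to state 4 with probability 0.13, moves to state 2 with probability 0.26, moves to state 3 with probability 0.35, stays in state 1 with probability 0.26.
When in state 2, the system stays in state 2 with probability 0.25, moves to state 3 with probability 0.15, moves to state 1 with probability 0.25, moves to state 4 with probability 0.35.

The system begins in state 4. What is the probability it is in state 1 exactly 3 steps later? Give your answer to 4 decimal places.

0.2435

Propagate the distribution vector 3 steps from state 4.
After 0 steps: (1.0000, 0.0000, 0.0000, 0.0000)
After 1 step: (0.1800, 0.2900, 0.2600, 0.2700)
After 2 steps: (0.2448, 0.2272, 0.2399, 0.2881)
After 3 steps: (0.2420, 0.2323, 0.2435, 0.2823)
P(in state 1 after 3 steps) = 0.2435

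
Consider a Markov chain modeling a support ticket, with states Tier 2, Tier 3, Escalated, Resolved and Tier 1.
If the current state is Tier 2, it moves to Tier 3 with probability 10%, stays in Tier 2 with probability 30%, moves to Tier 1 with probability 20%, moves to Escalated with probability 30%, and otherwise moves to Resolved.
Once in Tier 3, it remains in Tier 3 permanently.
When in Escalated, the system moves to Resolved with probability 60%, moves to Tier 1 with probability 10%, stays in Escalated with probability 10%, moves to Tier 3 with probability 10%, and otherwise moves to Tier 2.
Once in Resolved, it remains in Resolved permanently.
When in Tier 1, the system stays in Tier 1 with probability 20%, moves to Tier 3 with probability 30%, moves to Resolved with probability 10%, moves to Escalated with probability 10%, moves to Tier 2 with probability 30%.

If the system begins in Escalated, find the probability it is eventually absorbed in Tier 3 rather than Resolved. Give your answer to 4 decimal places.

0.2157

Let h(s) be the probability of absorption at Tier 3 starting from transient state s. Then h(Tier 3) = 1 and h(Resolved) = 0. By first-step analysis:
h(Tier 2) = 0.3·h(Tier 2) + 0.1·1 + 0.3·h(Escalated) + 0.1·0 + 0.2·h(Tier 1)
h(Escalated) = 0.1·h(Tier 2) + 0.1·1 + 0.1·h(Escalated) + 0.6·0 + 0.1·h(Tier 1)
h(Tier 1) = 0.3·h(Tier 2) + 0.3·1 + 0.1·h(Escalated) + 0.1·0 + 0.2·h(Tier 1)
Solving: h(Tier 2) = 0.3922, h(Escalated) = 0.2157, h(Tier 1) = 0.5490.
Starting from Escalated, the probability is 0.2157.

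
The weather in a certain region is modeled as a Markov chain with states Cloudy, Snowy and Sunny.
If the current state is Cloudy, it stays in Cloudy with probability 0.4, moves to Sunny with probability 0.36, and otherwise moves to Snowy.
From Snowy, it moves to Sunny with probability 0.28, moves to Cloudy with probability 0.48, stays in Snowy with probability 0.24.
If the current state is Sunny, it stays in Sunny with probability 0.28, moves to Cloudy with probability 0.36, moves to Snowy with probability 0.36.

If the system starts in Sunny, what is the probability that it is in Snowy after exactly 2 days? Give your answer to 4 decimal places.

Sum over the intermediate state after 1 day:
P = P(Sunny→Cloudy)·P(Cloudy→Snowy) + P(Sunny→Snowy)·P(Snowy→Snowy) + P(Sunny→Sunny)·P(Sunny→Snowy)
  = 0.36×0.24 + 0.36×0.24 + 0.28×0.36
  = 0.0864 + 0.0864 + 0.1008 = 0.2736

0.2736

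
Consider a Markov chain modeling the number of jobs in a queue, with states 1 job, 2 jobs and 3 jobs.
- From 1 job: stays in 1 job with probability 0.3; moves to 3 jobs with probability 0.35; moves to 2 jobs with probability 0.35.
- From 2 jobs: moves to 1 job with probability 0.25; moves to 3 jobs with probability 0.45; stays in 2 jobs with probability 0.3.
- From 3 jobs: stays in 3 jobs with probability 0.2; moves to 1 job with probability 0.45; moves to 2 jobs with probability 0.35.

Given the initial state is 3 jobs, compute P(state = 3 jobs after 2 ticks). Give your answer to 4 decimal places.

0.3550

Sum over the intermediate state after 1 tick:
P = P(3 jobs→1 job)·P(1 job→3 jobs) + P(3 jobs→2 jobs)·P(2 jobs→3 jobs) + P(3 jobs→3 jobs)·P(3 jobs→3 jobs)
  = 0.45×0.35 + 0.35×0.45 + 0.2×0.2
  = 0.1575 + 0.1575 + 0.0400 = 0.3550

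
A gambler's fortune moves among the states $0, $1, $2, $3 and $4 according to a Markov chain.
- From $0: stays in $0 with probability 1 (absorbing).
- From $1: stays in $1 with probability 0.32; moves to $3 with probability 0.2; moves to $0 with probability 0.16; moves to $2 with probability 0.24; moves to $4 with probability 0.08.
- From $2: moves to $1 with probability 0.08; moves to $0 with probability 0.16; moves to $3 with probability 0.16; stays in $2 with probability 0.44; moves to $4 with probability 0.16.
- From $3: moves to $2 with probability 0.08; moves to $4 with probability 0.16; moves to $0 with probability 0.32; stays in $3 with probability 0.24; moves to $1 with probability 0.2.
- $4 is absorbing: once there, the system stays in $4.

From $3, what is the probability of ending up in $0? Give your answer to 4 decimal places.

Let h(s) be the probability of absorption at $0 starting from transient state s. Then h($0) = 1 and h($4) = 0. By first-step analysis:
h($1) = 0.16·1 + 0.32·h($1) + 0.24·h($2) + 0.2·h($3) + 0.08·0
h($2) = 0.16·1 + 0.08·h($1) + 0.44·h($2) + 0.16·h($3) + 0.16·0
h($3) = 0.32·1 + 0.2·h($1) + 0.08·h($2) + 0.24·h($3) + 0.16·0
Solving: h($1) = 0.6216, h($2) = 0.5583, h($3) = 0.6434.
Starting from $3, the probability is 0.6434.

0.6434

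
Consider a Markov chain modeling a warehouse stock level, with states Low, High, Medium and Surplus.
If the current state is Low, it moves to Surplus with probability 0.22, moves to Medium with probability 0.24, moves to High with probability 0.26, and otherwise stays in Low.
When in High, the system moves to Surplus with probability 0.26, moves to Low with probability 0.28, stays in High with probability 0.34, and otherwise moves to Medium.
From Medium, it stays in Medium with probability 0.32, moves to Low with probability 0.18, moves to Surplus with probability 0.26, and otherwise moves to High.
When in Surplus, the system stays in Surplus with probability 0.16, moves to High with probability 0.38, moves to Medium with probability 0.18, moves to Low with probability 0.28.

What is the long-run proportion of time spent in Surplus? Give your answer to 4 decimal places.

0.2269

Let the stationary distribution be π with π = πP and π_1 + π_2 + π_3 + π_4 = 1.
π_1 = 0.28·π_1 + 0.28·π_2 + 0.18·π_3 + 0.28·π_4
π_2 = 0.26·π_1 + 0.34·π_2 + 0.24·π_3 + 0.38·π_4
π_3 = 0.24·π_1 + 0.12·π_2 + 0.32·π_3 + 0.18·π_4
Solving with the normalization constraint gives π = (0.2594, 0.3077, 0.2059, 0.2269).
So the stationary probability of Surplus is 0.2269.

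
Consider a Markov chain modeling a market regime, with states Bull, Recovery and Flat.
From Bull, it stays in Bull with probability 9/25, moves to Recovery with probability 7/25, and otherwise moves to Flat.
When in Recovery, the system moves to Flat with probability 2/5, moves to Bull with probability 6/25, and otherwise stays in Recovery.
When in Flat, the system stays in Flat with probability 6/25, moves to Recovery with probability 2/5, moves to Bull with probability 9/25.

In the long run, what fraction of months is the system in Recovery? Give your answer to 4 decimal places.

0.3479

Let the stationary distribution be π with π = πP and π_1 + π_2 + π_3 = 1.
π_1 = 0.36·π_1 + 0.24·π_2 + 0.36·π_3
π_2 = 0.28·π_1 + 0.36·π_2 + 0.4·π_3
Solving with the normalization constraint gives π = (0.3183, 0.3479, 0.3339).
So the stationary probability of Recovery is 0.3479.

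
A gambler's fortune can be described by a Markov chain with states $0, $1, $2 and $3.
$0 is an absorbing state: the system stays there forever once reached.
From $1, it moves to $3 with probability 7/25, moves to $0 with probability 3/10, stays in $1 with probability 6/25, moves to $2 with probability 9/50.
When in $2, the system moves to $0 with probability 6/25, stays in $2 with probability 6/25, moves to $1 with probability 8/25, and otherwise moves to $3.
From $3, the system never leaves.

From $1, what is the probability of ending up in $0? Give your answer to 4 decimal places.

Let h(s) be the probability of absorption at $0 starting from transient state s. Then h($0) = 1 and h($3) = 0. By first-step analysis:
h($1) = 0.3·1 + 0.24·h($1) + 0.18·h($2) + 0.28·0
h($2) = 0.24·1 + 0.32·h($1) + 0.24·h($2) + 0.2·0
Solving: h($1) = 0.5215, h($2) = 0.5354.
Starting from $1, the probability is 0.5215.

0.5215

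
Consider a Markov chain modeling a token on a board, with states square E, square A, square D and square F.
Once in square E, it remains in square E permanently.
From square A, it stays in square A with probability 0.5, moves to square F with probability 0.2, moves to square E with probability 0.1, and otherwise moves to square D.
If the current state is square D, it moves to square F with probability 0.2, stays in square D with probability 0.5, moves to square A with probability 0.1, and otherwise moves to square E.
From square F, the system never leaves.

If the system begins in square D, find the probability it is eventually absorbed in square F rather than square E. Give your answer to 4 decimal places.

0.5217

Let h(s) be the probability of absorption at square F starting from transient state s. Then h(square F) = 1 and h(square E) = 0. By first-step analysis:
h(square A) = 0.1·0 + 0.5·h(square A) + 0.2·h(square D) + 0.2·1
h(square D) = 0.2·0 + 0.1·h(square A) + 0.5·h(square D) + 0.2·1
Solving: h(square A) = 0.6087, h(square D) = 0.5217.
Starting from square D, the probability is 0.5217.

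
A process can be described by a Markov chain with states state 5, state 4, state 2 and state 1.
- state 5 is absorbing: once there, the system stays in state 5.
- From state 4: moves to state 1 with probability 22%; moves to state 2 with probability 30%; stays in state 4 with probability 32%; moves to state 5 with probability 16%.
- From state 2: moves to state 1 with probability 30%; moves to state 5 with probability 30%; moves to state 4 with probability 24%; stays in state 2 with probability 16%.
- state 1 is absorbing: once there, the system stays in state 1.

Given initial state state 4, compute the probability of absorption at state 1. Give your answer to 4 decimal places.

Let h(s) be the probability of absorption at state 1 starting from transient state s. Then h(state 1) = 1 and h(state 5) = 0. By first-step analysis:
h(state 4) = 0.16·0 + 0.32·h(state 4) + 0.3·h(state 2) + 0.22·1
h(state 2) = 0.3·0 + 0.24·h(state 4) + 0.16·h(state 2) + 0.3·1
Solving: h(state 4) = 0.5505, h(state 2) = 0.5144.
Starting from state 4, the probability is 0.5505.

0.5505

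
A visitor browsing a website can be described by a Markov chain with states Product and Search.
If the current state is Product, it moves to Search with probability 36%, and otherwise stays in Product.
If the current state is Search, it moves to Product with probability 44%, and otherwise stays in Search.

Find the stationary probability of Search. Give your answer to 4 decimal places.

Let the stationary distribution be π with π = πP and π_1 + π_2 = 1.
π_1 = 0.64·π_1 + 0.44·π_2
Solving with the normalization constraint gives π = (0.5500, 0.4500).
So the stationary probability of Search is 0.4500.

0.4500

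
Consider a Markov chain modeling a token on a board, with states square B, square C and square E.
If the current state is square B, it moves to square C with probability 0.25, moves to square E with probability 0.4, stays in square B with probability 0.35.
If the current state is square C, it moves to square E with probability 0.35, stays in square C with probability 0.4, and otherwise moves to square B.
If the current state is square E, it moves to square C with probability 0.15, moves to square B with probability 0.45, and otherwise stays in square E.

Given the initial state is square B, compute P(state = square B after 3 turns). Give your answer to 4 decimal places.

Propagate the distribution vector 3 turns from square B.
After 0 turns: (1.0000, 0.0000, 0.0000)
After 1 turn: (0.3500, 0.2500, 0.4000)
After 2 turns: (0.3650, 0.2475, 0.3875)
After 3 turns: (0.3640, 0.2484, 0.3876)
P(in square B after 3 turns) = 0.3640

0.3640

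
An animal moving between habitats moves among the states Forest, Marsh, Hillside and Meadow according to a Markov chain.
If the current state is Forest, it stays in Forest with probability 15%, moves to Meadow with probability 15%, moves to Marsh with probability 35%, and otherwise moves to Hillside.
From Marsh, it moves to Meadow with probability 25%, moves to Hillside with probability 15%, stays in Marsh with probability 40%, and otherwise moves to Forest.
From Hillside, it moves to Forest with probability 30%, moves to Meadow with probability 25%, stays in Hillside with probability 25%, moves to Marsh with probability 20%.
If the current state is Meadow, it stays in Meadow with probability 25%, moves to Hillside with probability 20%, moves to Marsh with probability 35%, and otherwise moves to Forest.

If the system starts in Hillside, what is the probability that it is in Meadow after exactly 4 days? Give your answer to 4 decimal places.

Propagate the distribution vector 4 days from Hillside.
After 0 days: (0.0000, 0.0000, 1.0000, 0.0000)
After 1 day: (0.3000, 0.2000, 0.2500, 0.2500)
After 2 days: (0.2100, 0.3225, 0.2475, 0.2200)
After 3 days: (0.2143, 0.3290, 0.2278, 0.2290)
After 4 days: (0.2121, 0.3323, 0.2271, 0.2286)
P(in Meadow after 4 days) = 0.2286

0.2286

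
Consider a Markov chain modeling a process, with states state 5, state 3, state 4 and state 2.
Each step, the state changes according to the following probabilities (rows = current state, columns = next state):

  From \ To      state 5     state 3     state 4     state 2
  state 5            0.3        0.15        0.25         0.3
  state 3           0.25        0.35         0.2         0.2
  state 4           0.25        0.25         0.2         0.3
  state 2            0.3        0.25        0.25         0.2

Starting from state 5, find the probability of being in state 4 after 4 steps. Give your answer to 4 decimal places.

0.2264

Propagate the distribution vector 4 steps from state 5.
After 0 steps: (1.0000, 0.0000, 0.0000, 0.0000)
After 1 step: (0.3000, 0.1500, 0.2500, 0.3000)
After 2 steps: (0.2800, 0.2350, 0.2300, 0.2550)
After 3 steps: (0.2768, 0.2455, 0.2268, 0.2510)
After 4 steps: (0.2764, 0.2469, 0.2264, 0.2504)
P(in state 4 after 4 steps) = 0.2264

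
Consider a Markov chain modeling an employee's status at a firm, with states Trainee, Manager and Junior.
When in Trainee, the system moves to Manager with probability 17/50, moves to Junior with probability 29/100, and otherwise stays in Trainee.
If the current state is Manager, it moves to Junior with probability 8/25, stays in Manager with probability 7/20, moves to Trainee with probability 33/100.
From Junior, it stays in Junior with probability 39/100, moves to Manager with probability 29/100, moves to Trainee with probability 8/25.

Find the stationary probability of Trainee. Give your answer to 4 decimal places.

Let the stationary distribution be π with π = πP and π_1 + π_2 + π_3 = 1.
π_1 = 0.37·π_1 + 0.33·π_2 + 0.32·π_3
π_2 = 0.34·π_1 + 0.35·π_2 + 0.29·π_3
Solving with the normalization constraint gives π = (0.3403, 0.3266, 0.3331).
So the stationary probability of Trainee is 0.3403.

0.3403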